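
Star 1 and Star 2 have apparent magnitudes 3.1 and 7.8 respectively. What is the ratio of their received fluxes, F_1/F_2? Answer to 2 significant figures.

F_1/F_2 ≈ 76

Δm = 3.1 − (7.8) = -4.7
Flux ratio = 10^(−0.4 Δm) = 10^(−0.4 × -4.7) = 10^1.880 = 75.86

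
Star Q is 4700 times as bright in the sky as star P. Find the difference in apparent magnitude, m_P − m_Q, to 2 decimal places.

Pogson: Δm = −2.5 log₁₀(ratio) = −2.5 log₁₀(4700) = −2.5 × 3.6721 = -9.180
Star Q is brighter so has the smaller magnitude: m_P − m_Q is positive.

m_P − m_Q ≈ 9.18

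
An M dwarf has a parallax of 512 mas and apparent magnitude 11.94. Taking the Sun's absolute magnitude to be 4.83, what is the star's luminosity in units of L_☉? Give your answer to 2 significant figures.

L/L_☉ ≈ 5.5×10^-5

d = 1/p = 1000/512 mas = 1.953 pc
M = m − 5 log₁₀ d + 5 = 11.94 − 5·0.2907 + 5 = 15.486
M − M_☉ = 15.486 − 4.83 = 10.656
L/L_☉ = 10^(−0.4 × 10.656) = 5.463×10^-5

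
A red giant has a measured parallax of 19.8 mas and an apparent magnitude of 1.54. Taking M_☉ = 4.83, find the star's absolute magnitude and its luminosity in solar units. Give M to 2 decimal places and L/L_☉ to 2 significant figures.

d = 1/p = 1000/19.8 mas = 50.51 pc
M = m − 5 log₁₀ d + 5 = 1.54 − 5·1.7033 + 5 = -1.977
M − M_☉ = -1.977 − 4.83 = -6.807
L/L_☉ = 10^(−0.4 × -6.807) = 528.0

M ≈ -1.98; L/L_☉ ≈ 530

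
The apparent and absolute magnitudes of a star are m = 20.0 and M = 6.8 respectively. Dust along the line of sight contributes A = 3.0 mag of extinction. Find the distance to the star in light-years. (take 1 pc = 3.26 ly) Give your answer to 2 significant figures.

d ≈ 3600 ly

m − M = 5 log₁₀(d/10 pc) + A  ⇒  20.0 − (6.8) − 3.0 = 5 log₁₀(d/10)
10.200 = 5 log₁₀(d/10)
log₁₀ d = (m − M − A)/5 + 1 = 3.0400
d = 10^3.0400 = 1096 pc
= 3575 ly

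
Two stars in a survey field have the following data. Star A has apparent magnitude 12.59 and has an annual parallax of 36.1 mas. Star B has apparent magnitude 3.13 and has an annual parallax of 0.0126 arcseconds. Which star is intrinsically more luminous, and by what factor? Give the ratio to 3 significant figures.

Star A: p = 36.1 mas = 0.0361″ → d = 1/p = 27.70 pc
Star A: M = m − 5 log₁₀ d + 5 = 12.59 − 5·1.4425 + 5 = 10.378
Star B: d = 1/p = 1/0.0126″ = 79.37 pc
Star B: M = m − 5 log₁₀ d + 5 = 3.13 − 5·1.8996 + 5 = -1.368
ΔM = M_A − M_B = 10.378 − (-1.368) = 11.746; smaller M is more luminous → Star B.
L ratio = 10^(0.4 |ΔM|) = 10^4.698 = 49920

Star B is more luminous, by a factor of 49900.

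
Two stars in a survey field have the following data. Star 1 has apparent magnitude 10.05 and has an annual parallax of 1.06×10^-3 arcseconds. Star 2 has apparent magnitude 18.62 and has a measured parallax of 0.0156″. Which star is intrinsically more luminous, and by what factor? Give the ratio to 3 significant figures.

Star 1 is more luminous, by a factor of 580000.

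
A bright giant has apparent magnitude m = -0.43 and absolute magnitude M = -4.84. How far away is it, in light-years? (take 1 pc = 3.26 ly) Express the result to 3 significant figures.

μ = m − M = 4.410
m − M = 5 log₁₀ d − 5
log₁₀ d = (m − M)/5 + 1 = 1.8820
d = 10^1.8820 = 76.21 pc
= 248.4 ly

d ≈ 248 ly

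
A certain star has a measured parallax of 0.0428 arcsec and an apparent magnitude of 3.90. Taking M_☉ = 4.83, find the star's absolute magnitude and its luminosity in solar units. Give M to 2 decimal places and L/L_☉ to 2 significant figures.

d = 1/p = 1/0.0428″ = 23.36 pc
M = m − 5 log₁₀ d + 5 = 3.90 − 5·1.3686 + 5 = 2.057
M − M_☉ = 2.057 − 4.83 = -2.773
L/L_☉ = 10^(−0.4 × -2.773) = 12.86

M ≈ 2.06; L/L_☉ ≈ 13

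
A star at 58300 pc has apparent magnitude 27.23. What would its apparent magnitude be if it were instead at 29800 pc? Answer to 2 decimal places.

m ≈ 25.77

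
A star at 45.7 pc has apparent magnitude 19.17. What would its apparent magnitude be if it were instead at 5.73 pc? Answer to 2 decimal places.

m ≈ 14.66

Flux ∝ 1/d², so Δm = 5 log₁₀(d₂/d₁) = 5 log₁₀(5.73/45.7) = -4.509
m₂ = m₁ + Δm = 19.17 + (-4.509) = 14.661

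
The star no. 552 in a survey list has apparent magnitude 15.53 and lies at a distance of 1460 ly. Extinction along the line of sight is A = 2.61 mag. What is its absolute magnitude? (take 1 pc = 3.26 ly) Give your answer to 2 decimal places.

M ≈ 4.66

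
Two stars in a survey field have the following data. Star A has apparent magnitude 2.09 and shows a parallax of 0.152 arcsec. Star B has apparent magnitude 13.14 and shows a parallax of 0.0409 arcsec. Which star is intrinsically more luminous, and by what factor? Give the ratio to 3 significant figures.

Star A is more luminous, by a factor of 1900.

Star A: d = 1/p = 1/0.152″ = 6.579 pc
Star A: M = m − 5 log₁₀ d + 5 = 2.09 − 5·0.8182 + 5 = 2.999
Star B: d = 1/p = 1/0.0409″ = 24.45 pc
Star B: M = m − 5 log₁₀ d + 5 = 13.14 − 5·1.3883 + 5 = 11.199
ΔM = M_A − M_B = 2.999 − (11.199) = -8.199; smaller M is more luminous → Star A.
L ratio = 10^(0.4 |ΔM|) = 10^3.280 = 1904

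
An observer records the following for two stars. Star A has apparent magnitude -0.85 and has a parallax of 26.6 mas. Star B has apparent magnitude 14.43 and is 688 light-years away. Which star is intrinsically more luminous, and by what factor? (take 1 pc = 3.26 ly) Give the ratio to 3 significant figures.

Star A: p = 26.6 mas = 0.0266″ → d = 1/p = 37.59 pc
Star A: M = m − 5 log₁₀ d + 5 = -0.85 − 5·1.5751 + 5 = -3.726
Star B: d = 688 ly / 3.26 = 211.0 pc
Star B: M = m − 5 log₁₀ d + 5 = 14.43 − 5·2.3244 + 5 = 7.808
ΔM = M_A − M_B = -3.726 − (7.808) = -11.534; smaller M is more luminous → Star A.
L ratio = 10^(0.4 |ΔM|) = 10^4.613 = 41070

Star A is more luminous, by a factor of 41100.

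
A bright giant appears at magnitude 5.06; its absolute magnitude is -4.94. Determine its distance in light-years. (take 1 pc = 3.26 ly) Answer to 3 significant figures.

d ≈ 3260 ly

μ = m − M = 10.000
m − M = 5 log₁₀ d − 5
log₁₀ d = (m − M)/5 + 1 = 3.0000
d = 10^3.0000 = 1000 pc
= 3260 ly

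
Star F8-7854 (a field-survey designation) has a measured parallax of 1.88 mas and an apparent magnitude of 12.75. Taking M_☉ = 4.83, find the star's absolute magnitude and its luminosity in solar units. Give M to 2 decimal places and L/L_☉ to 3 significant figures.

M ≈ 4.12; L/L_☉ ≈ 1.92

d = 1/p = 1000/1.88 mas = 531.9 pc
M = m − 5 log₁₀ d + 5 = 12.75 − 5·2.7258 + 5 = 4.121
M − M_☉ = 4.121 − 4.83 = -0.709
L/L_☉ = 10^(−0.4 × -0.709) = 1.922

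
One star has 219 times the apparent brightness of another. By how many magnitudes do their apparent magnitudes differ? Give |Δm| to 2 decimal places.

Pogson: Δm = −2.5 log₁₀(ratio) = −2.5 log₁₀(219) = −2.5 × 2.3404 = -5.851

|Δm| ≈ 5.85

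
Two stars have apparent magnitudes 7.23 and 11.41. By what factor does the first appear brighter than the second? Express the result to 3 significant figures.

47.0

Δm = 7.23 − (11.41) = -4.18
Flux ratio = 10^(−0.4 Δm) = 10^(−0.4 × -4.18) = 10^1.672 = 46.99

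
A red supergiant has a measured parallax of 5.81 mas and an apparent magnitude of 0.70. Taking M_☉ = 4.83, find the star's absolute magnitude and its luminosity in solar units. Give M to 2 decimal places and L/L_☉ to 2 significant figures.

d = 1/p = 1000/5.81 mas = 172.1 pc
M = m − 5 log₁₀ d + 5 = 0.70 − 5·2.2358 + 5 = -5.479
M − M_☉ = -5.479 − 4.83 = -10.309
L/L_☉ = 10^(−0.4 × -10.309) = 13290

M ≈ -5.48; L/L_☉ ≈ 13000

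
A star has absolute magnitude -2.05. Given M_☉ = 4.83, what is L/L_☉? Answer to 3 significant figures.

M − M_☉ = -2.05 − 4.83 = -6.880
L/L_☉ = 10^(−0.4 (M − M_☉)) = 10^2.752 = 564.9

L/L_☉ ≈ 565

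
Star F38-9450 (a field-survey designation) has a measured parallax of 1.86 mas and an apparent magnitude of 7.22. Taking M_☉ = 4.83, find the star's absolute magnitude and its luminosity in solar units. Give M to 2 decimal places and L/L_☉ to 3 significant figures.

M ≈ -1.43; L/L_☉ ≈ 320

d = 1/p = 1000/1.86 mas = 537.6 pc
M = m − 5 log₁₀ d + 5 = 7.22 − 5·2.7305 + 5 = -1.432
M − M_☉ = -1.432 − 4.83 = -6.262
L/L_☉ = 10^(−0.4 × -6.262) = 319.9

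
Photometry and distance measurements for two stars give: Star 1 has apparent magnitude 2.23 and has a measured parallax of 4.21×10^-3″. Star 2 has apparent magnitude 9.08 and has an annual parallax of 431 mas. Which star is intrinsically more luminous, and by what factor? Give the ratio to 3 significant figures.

Star 1 is more luminous, by a factor of 5.76×10^6.

Star 1: d = 1/p = 1/4.21×10^-3″ = 237.5 pc
Star 1: M = m − 5 log₁₀ d + 5 = 2.23 − 5·2.3757 + 5 = -4.649
Star 2: p = 431 mas = 0.431″ → d = 1/p = 2.320 pc
Star 2: M = m − 5 log₁₀ d + 5 = 9.08 − 5·0.3655 + 5 = 12.252
ΔM = M_1 − M_2 = -4.649 − (12.252) = -16.901; smaller M is more luminous → Star 1.
L ratio = 10^(0.4 |ΔM|) = 10^6.760 = 5.760×10^6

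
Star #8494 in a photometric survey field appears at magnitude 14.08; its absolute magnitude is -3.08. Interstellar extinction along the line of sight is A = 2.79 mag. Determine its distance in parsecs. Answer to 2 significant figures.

d ≈ 7500 pc

m − M = 5 log₁₀(d/10 pc) + A  ⇒  14.08 − (-3.08) − 2.79 = 5 log₁₀(d/10)
14.370 = 5 log₁₀(d/10)
log₁₀ d = (m − M − A)/5 + 1 = 3.8740
d = 10^3.8740 = 7482 pc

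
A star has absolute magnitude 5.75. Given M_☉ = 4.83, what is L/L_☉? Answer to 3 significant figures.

M − M_☉ = 5.75 − 4.83 = 0.920
L/L_☉ = 10^(−0.4 (M − M_☉)) = 10^-0.368 = 0.4285

L/L_☉ ≈ 0.429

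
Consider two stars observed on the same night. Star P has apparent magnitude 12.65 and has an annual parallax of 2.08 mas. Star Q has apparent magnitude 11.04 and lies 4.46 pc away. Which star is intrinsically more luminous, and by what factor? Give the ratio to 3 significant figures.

Star P: p = 2.08 mas = 2.08×10^-3″ → d = 1/p = 480.8 pc
Star P: M = m − 5 log₁₀ d + 5 = 12.65 − 5·2.6819 + 5 = 4.240
Star Q: M = m − 5 log₁₀ d + 5 = 11.04 − 5·0.6493 + 5 = 12.793
ΔM = M_P − M_Q = 4.240 − (12.793) = -8.553; smaller M is more luminous → Star P.
L ratio = 10^(0.4 |ΔM|) = 10^3.421 = 2638

Star P is more luminous, by a factor of 2640.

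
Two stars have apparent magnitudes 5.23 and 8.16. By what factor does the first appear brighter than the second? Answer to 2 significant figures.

Magnitude difference = -2.93
Flux ratio = 10^(−0.4 Δm) = 10^(−0.4 × -2.93) = 10^1.172 = 14.86

15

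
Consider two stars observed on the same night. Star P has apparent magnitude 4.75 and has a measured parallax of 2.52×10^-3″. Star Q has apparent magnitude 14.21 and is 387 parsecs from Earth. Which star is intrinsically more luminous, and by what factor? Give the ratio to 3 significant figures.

Star P is more luminous, by a factor of 6390.

Star P: d = 1/p = 1/2.52×10^-3″ = 396.8 pc
Star P: M = m − 5 log₁₀ d + 5 = 4.75 − 5·2.5986 + 5 = -3.243
Star Q: M = m − 5 log₁₀ d + 5 = 14.21 − 5·2.5877 + 5 = 6.271
ΔM = M_P − M_Q = -3.243 − (6.271) = -9.514; smaller M is more luminous → Star P.
L ratio = 10^(0.4 |ΔM|) = 10^3.806 = 6394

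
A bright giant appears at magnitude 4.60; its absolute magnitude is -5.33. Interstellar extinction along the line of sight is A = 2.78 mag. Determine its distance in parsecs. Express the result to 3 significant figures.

m − M = 5 log₁₀(d/10 pc) + A  ⇒  4.60 − (-5.33) − 2.78 = 5 log₁₀(d/10)
7.150 = 5 log₁₀(d/10)
log₁₀ d = (m − M − A)/5 + 1 = 2.4300
d = 10^2.4300 = 269.2 pc

d ≈ 269 pc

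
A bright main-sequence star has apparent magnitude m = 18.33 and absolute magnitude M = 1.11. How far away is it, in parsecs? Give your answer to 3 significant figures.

d ≈ 27800 pc

Distance modulus: m − M = 18.33 − (1.11) = 17.220
m − M = 5 log₁₀ d − 5
log₁₀ d = (m − M)/5 + 1 = 4.4440
d = 10^4.4440 = 27800 pc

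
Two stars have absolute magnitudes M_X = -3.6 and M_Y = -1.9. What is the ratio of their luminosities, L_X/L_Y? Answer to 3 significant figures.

ΔM = M_X − M_Y = -1.7
L_X/L_Y = 10^(−0.4 ΔM) = 10^0.680 = 4.786

L_X/L_Y ≈ 4.79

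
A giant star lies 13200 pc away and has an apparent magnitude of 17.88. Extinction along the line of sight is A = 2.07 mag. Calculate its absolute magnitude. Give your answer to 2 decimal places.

5 log₁₀(d/10 pc) = 5 log₁₀(13200) − 5 = 15.603
M = m − 5 log₁₀(d/10) − A = 17.88 − 15.603 − 2.07 = 0.207

M ≈ 0.21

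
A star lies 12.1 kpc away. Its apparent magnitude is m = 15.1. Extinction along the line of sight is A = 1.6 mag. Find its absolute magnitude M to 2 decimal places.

d = 12.1 kpc = 12100 pc
5 log₁₀(d/10 pc) = 5 log₁₀(12100) − 5 = 15.414
M = m − 5 log₁₀(d/10) − A = 15.1 − 15.414 − 1.6 = -1.914

M ≈ -1.91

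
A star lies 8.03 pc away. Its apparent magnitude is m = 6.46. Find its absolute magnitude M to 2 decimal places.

5 log₁₀(d/10 pc) = 5 log₁₀(8.030) − 5 = -0.476
M = m − 5 log₁₀(d/10) = 6.46 + 0.476 = 6.936

M ≈ 6.94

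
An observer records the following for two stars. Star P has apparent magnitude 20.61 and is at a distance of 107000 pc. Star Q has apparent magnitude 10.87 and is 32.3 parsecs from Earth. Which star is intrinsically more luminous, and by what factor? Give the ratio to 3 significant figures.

Star P is more luminous, by a factor of 1390.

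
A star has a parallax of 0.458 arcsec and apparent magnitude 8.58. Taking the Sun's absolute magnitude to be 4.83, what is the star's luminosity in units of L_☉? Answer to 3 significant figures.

L/L_☉ ≈ 1.51×10^-3

d = 1/p = 1/0.458″ = 2.183 pc
M = m − 5 log₁₀ d + 5 = 8.58 − 5·0.3391 + 5 = 11.884
M − M_☉ = 11.884 − 4.83 = 7.054
L/L_☉ = 10^(−0.4 × 7.054) = 1.508×10^-3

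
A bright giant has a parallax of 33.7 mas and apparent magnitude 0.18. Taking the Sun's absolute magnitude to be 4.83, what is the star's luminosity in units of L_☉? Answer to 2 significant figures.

L/L_☉ ≈ 640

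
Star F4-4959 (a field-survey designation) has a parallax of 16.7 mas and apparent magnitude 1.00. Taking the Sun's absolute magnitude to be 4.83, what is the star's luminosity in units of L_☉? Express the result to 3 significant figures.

L/L_☉ ≈ 1220

d = 1/p = 1000/16.7 mas = 59.88 pc
M = m − 5 log₁₀ d + 5 = 1.00 − 5·1.7773 + 5 = -2.886
M − M_☉ = -2.886 − 4.83 = -7.716
L/L_☉ = 10^(−0.4 × -7.716) = 1221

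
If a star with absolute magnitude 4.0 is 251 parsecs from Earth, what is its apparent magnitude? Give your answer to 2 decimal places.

m = M + 5 log₁₀ d − 5 = 4.0 + 5·2.3997 − 5 = 10.998

m ≈ 11.00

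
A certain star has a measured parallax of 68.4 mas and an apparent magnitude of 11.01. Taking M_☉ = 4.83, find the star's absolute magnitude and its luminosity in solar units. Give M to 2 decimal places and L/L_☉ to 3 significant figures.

M ≈ 10.19; L/L_☉ ≈ 7.21×10^-3

d = 1/p = 1000/68.4 mas = 14.62 pc
M = m − 5 log₁₀ d + 5 = 11.01 − 5·1.1649 + 5 = 10.185
M − M_☉ = 10.185 − 4.83 = 5.355
L/L_☉ = 10^(−0.4 × 5.355) = 7.209×10^-3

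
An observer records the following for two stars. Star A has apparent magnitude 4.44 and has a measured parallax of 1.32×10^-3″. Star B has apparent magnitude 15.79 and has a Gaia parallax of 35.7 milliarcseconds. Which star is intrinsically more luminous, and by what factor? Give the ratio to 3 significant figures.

Star A is more luminous, by a factor of 2.54×10^7.

Star A: d = 1/p = 1/1.32×10^-3″ = 757.6 pc
Star A: M = m − 5 log₁₀ d + 5 = 4.44 − 5·2.8794 + 5 = -4.957
Star B: p = 35.7 mas = 0.0357″ → d = 1/p = 28.01 pc
Star B: M = m − 5 log₁₀ d + 5 = 15.79 − 5·1.4473 + 5 = 13.553
ΔM = M_A − M_B = -4.957 − (13.553) = -18.510; smaller M is more luminous → Star A.
L ratio = 10^(0.4 |ΔM|) = 10^7.404 = 2.536×10^7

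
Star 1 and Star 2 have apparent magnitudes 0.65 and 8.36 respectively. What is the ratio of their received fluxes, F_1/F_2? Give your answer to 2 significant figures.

F_1/F_2 ≈ 1200

Magnitude difference = -7.71
Flux ratio = 10^(−0.4 Δm) = 10^(−0.4 × -7.71) = 10^3.084 = 1213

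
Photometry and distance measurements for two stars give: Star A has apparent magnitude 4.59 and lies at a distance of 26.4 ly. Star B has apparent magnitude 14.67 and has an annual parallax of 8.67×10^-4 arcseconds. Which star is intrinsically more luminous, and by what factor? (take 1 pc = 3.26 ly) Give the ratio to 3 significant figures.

Star A: d = 26.4 ly / 3.26 = 8.098 pc
Star A: M = m − 5 log₁₀ d + 5 = 4.59 − 5·0.9084 + 5 = 5.048
Star B: d = 1/p = 1/8.67×10^-4″ = 1153 pc
Star B: M = m − 5 log₁₀ d + 5 = 14.67 − 5·3.0620 + 5 = 4.360
ΔM = M_A − M_B = 5.048 − (4.360) = 0.688; smaller M is more luminous → Star B.
L ratio = 10^(0.4 |ΔM|) = 10^0.275 = 1.884

Star B is more luminous, by a factor of 1.88.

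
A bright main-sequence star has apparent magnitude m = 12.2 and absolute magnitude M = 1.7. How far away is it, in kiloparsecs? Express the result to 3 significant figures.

μ = m − M = 10.500
m − M = 5 log₁₀ d − 5
log₁₀ d = (m − M)/5 + 1 = 3.1000
d = 10^3.1000 = 1259 pc
= 1.259 kpc

d ≈ 1.26 kpc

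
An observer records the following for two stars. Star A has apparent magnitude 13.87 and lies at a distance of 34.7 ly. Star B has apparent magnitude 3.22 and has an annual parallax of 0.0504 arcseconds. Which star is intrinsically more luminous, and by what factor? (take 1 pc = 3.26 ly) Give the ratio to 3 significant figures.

Star A: d = 34.7 ly / 3.26 = 10.64 pc
Star A: M = m − 5 log₁₀ d + 5 = 13.87 − 5·1.0271 + 5 = 13.734
Star B: d = 1/p = 1/0.0504″ = 19.84 pc
Star B: M = m − 5 log₁₀ d + 5 = 3.22 − 5·1.2976 + 5 = 1.732
ΔM = M_A − M_B = 13.734 − (1.732) = 12.002; smaller M is more luminous → Star B.
L ratio = 10^(0.4 |ΔM|) = 10^4.801 = 63230

Star B is more luminous, by a factor of 63200.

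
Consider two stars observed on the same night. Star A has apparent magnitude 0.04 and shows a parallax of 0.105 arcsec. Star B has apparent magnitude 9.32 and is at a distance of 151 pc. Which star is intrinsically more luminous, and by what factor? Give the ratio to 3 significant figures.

Star A is more luminous, by a factor of 20.5.

Star A: d = 1/p = 1/0.105″ = 9.524 pc
Star A: M = m − 5 log₁₀ d + 5 = 0.04 − 5·0.9788 + 5 = 0.146
Star B: M = m − 5 log₁₀ d + 5 = 9.32 − 5·2.1790 + 5 = 3.425
ΔM = M_A − M_B = 0.146 − (3.425) = -3.279; smaller M is more luminous → Star A.
L ratio = 10^(0.4 |ΔM|) = 10^1.312 = 20.50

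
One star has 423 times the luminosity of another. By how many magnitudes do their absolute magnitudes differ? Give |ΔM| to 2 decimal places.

|ΔM| ≈ 6.57

Pogson: ΔM = −2.5 log₁₀(ratio) = −2.5 log₁₀(423) = −2.5 × 2.6263 = -6.566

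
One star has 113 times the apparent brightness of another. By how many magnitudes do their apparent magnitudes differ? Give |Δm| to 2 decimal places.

|Δm| ≈ 5.13

Pogson: Δm = −2.5 log₁₀(ratio) = −2.5 log₁₀(113) = −2.5 × 2.0531 = -5.133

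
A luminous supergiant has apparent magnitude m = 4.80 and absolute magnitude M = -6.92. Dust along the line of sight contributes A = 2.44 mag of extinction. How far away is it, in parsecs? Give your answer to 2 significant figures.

d ≈ 720 pc

m − M = 5 log₁₀(d/10 pc) + A  ⇒  4.80 − (-6.92) − 2.44 = 5 log₁₀(d/10)
9.280 = 5 log₁₀(d/10)
log₁₀ d = (m − M − A)/5 + 1 = 2.8560
d = 10^2.8560 = 717.8 pc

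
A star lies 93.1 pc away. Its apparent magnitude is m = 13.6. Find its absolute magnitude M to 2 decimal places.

5 log₁₀(d/10 pc) = 5 log₁₀(93.10) − 5 = 4.845
M = m − 5 log₁₀(d/10) = 13.6 − 4.845 = 8.755

M ≈ 8.76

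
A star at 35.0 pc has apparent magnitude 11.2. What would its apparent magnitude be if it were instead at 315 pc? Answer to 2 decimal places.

Flux ∝ 1/d², so Δm = 5 log₁₀(d₂/d₁) = 5 log₁₀(315/35.0) = 4.771
m₂ = m₁ + Δm = 11.2 + (4.771) = 15.971

m ≈ 15.97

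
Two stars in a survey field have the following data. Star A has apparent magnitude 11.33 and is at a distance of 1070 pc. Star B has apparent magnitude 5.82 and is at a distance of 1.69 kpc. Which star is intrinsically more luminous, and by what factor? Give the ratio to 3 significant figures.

Star B is more luminous, by a factor of 399.

Star A: M = m − 5 log₁₀ d + 5 = 11.33 − 5·3.0294 + 5 = 1.183
Star B: d = 1.69 kpc = 1690 pc
Star B: M = m − 5 log₁₀ d + 5 = 5.82 − 5·3.2279 + 5 = -5.319
ΔM = M_A − M_B = 1.183 − (-5.319) = 6.503; smaller M is more luminous → Star B.
L ratio = 10^(0.4 |ΔM|) = 10^2.601 = 399.0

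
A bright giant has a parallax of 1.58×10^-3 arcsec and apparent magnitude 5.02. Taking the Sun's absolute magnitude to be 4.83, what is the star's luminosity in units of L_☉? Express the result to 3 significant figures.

L/L_☉ ≈ 3360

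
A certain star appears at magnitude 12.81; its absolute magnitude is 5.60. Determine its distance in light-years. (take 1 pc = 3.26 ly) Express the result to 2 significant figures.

d ≈ 900 ly

Distance modulus: m − M = 12.81 − (5.60) = 7.210
m − M = 5 log₁₀ d − 5
log₁₀ d = (m − M)/5 + 1 = 2.4420
d = 10^2.4420 = 276.7 pc
= 902.0 ly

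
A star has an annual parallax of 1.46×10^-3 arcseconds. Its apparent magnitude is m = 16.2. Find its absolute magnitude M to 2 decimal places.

d = 1/p = 1/1.46×10^-3″ = 684.9 pc
5 log₁₀(d/10 pc) = 5 log₁₀(684.9) − 5 = 9.178
M = m − 5 log₁₀(d/10) = 16.2 − 9.178 = 7.022

M ≈ 7.02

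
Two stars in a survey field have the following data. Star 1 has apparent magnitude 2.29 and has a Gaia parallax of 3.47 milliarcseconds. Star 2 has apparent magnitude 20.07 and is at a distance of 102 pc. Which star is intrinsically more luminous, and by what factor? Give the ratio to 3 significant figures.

Star 1 is more luminous, by a factor of 1.03×10^8.

Star 1: p = 3.47 mas = 3.47×10^-3″ → d = 1/p = 288.2 pc
Star 1: M = m − 5 log₁₀ d + 5 = 2.29 − 5·2.4597 + 5 = -5.008
Star 2: M = m − 5 log₁₀ d + 5 = 20.07 − 5·2.0086 + 5 = 15.027
ΔM = M_1 − M_2 = -5.008 − (15.027) = -20.035; smaller M is more luminous → Star 1.
L ratio = 10^(0.4 |ΔM|) = 10^8.014 = 1.033×10^8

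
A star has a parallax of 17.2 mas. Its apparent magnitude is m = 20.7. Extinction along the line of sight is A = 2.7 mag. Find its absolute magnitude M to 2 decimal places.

p = 17.2 mas = 0.0172″ → d = 1/p = 58.14 pc
5 log₁₀(d/10 pc) = 5 log₁₀(58.14) − 5 = 3.822
M = m − 5 log₁₀(d/10) − A = 20.7 − 3.822 − 2.7 = 14.178

M ≈ 14.18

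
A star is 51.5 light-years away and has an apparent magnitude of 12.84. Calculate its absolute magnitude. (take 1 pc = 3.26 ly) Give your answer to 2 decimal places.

M ≈ 11.85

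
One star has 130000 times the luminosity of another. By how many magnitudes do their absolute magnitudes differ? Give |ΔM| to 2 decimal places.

|ΔM| ≈ 12.78

Pogson: ΔM = −2.5 log₁₀(ratio) = −2.5 log₁₀(130000) = −2.5 × 5.1139 = -12.785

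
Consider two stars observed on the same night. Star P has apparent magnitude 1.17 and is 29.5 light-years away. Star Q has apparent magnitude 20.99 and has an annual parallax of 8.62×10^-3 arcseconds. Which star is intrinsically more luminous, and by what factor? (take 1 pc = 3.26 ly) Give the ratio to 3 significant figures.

Star P is more luminous, by a factor of 515000.

Star P: d = 29.5 ly / 3.26 = 9.049 pc
Star P: M = m − 5 log₁₀ d + 5 = 1.17 − 5·0.9566 + 5 = 1.387
Star Q: d = 1/p = 1/8.62×10^-3″ = 116.0 pc
Star Q: M = m − 5 log₁₀ d + 5 = 20.99 − 5·2.0645 + 5 = 15.668
ΔM = M_P − M_Q = 1.387 − (15.668) = -14.281; smaller M is more luminous → Star P.
L ratio = 10^(0.4 |ΔM|) = 10^5.712 = 515500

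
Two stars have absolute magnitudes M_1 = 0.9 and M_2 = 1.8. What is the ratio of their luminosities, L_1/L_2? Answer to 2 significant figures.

L_1/L_2 ≈ 2.3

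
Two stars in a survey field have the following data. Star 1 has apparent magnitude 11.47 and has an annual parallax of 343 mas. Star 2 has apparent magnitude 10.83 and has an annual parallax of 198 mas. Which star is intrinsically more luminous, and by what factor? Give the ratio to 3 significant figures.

Star 1: p = 343 mas = 0.343″ → d = 1/p = 2.915 pc
Star 1: M = m − 5 log₁₀ d + 5 = 11.47 − 5·0.4647 + 5 = 14.146
Star 2: p = 198 mas = 0.198″ → d = 1/p = 5.051 pc
Star 2: M = m − 5 log₁₀ d + 5 = 10.83 − 5·0.7033 + 5 = 12.313
ΔM = M_1 − M_2 = 14.146 − (12.313) = 1.833; smaller M is more luminous → Star 2.
L ratio = 10^(0.4 |ΔM|) = 10^0.733 = 5.411

Star 2 is more luminous, by a factor of 5.41.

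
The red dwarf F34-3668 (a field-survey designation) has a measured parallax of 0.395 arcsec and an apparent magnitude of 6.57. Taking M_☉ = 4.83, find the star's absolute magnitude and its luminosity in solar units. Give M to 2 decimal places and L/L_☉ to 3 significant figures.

M ≈ 9.55; L/L_☉ ≈ 0.0129

d = 1/p = 1/0.395″ = 2.532 pc
M = m − 5 log₁₀ d + 5 = 6.57 − 5·0.4034 + 5 = 9.553
M − M_☉ = 9.553 − 4.83 = 4.723
L/L_☉ = 10^(−0.4 × 4.723) = 0.01291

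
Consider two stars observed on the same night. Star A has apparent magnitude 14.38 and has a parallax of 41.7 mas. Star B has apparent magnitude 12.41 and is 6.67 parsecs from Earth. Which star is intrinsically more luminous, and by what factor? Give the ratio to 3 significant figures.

Star A: p = 41.7 mas = 0.0417″ → d = 1/p = 23.98 pc
Star A: M = m − 5 log₁₀ d + 5 = 14.38 − 5·1.3799 + 5 = 12.481
Star B: M = m − 5 log₁₀ d + 5 = 12.41 − 5·0.8241 + 5 = 13.289
ΔM = M_A − M_B = 12.481 − (13.289) = -0.809; smaller M is more luminous → Star A.
L ratio = 10^(0.4 |ΔM|) = 10^0.323 = 2.106

Star A is more luminous, by a factor of 2.11.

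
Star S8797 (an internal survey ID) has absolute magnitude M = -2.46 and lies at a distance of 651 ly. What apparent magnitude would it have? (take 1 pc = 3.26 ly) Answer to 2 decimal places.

m ≈ 4.04

d = 651 ly / 3.26 = 199.7 pc
m = M + 5 log₁₀ d − 5 = -2.46 + 5·2.3004 − 5 = 4.042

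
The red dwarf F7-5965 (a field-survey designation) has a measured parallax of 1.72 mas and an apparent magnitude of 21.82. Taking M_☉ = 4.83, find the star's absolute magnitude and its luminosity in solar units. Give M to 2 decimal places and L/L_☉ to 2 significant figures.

M ≈ 13.00; L/L_☉ ≈ 5.4×10^-4

d = 1/p = 1000/1.72 mas = 581.4 pc
M = m − 5 log₁₀ d + 5 = 21.82 − 5·2.7645 + 5 = 12.998
M − M_☉ = 12.998 − 4.83 = 8.168
L/L_☉ = 10^(−0.4 × 8.168) = 5.407×10^-4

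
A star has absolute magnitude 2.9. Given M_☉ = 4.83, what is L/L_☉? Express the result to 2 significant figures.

L/L_☉ ≈ 5.9

M − M_☉ = 2.9 − 4.83 = -1.930
L/L_☉ = 10^(−0.4 (M − M_☉)) = 10^0.772 = 5.916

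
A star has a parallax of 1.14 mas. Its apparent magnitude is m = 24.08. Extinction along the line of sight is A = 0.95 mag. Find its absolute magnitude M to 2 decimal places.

M ≈ 13.41

p = 1.14 mas = 1.14×10^-3″ → d = 1/p = 877.2 pc
5 log₁₀(d/10 pc) = 5 log₁₀(877.2) − 5 = 9.715
M = m − 5 log₁₀(d/10) − A = 24.08 − 9.715 − 0.95 = 13.415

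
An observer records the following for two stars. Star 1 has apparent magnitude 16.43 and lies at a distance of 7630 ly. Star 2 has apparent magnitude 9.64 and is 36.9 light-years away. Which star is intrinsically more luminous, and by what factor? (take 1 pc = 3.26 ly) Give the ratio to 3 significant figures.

Star 1 is more luminous, by a factor of 82.2.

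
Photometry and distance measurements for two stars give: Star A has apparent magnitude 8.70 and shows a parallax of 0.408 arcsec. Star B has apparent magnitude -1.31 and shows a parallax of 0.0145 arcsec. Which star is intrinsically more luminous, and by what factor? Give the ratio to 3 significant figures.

Star B is more luminous, by a factor of 7.99×10^6.

Star A: d = 1/p = 1/0.408″ = 2.451 pc
Star A: M = m − 5 log₁₀ d + 5 = 8.70 − 5·0.3893 + 5 = 11.753
Star B: d = 1/p = 1/0.0145″ = 68.97 pc
Star B: M = m − 5 log₁₀ d + 5 = -1.31 − 5·1.8386 + 5 = -5.503
ΔM = M_A − M_B = 11.753 − (-5.503) = 17.256; smaller M is more luminous → Star B.
L ratio = 10^(0.4 |ΔM|) = 10^6.903 = 7.991×10^6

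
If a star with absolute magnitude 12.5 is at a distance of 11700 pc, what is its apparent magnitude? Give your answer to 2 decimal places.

m = M + 5 log₁₀ d − 5 = 12.5 + 5·4.0682 − 5 = 27.841

m ≈ 27.84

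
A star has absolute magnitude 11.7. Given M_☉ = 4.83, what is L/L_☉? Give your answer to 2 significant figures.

L/L_☉ ≈ 1.8×10^-3

M − M_☉ = 11.7 − 4.83 = 6.870
L/L_☉ = 10^(−0.4 (M − M_☉)) = 10^-2.748 = 1.786×10^-3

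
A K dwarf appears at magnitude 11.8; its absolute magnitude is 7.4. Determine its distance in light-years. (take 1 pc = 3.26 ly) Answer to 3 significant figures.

d ≈ 247 ly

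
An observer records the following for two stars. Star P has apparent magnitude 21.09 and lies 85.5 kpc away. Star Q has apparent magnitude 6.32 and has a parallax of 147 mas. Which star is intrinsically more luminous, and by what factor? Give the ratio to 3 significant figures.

Star P: d = 85.5 kpc = 85500 pc
Star P: M = m − 5 log₁₀ d + 5 = 21.09 − 5·4.9320 + 5 = 1.430
Star Q: p = 147 mas = 0.147″ → d = 1/p = 6.803 pc
Star Q: M = m − 5 log₁₀ d + 5 = 6.32 − 5·0.8327 + 5 = 7.157
ΔM = M_P − M_Q = 1.430 − (7.157) = -5.726; smaller M is more luminous → Star P.
L ratio = 10^(0.4 |ΔM|) = 10^2.291 = 195.2

Star P is more luminous, by a factor of 195.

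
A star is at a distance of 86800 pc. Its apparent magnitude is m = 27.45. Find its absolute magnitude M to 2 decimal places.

5 log₁₀(d/10 pc) = 5 log₁₀(86800) − 5 = 19.693
M = m − 5 log₁₀(d/10) = 27.45 − 19.693 = 7.757

M ≈ 7.76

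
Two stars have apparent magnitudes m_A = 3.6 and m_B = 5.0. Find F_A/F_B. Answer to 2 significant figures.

F_A/F_B ≈ 3.6

Magnitude difference = -1.4
Flux ratio = 10^(−0.4 Δm) = 10^(−0.4 × -1.4) = 10^0.560 = 3.631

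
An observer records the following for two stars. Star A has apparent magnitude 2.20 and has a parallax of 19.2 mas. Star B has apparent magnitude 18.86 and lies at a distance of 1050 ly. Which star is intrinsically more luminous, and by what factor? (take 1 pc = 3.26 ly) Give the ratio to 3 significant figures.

Star A is more luminous, by a factor of 121000.

Star A: p = 19.2 mas = 0.0192″ → d = 1/p = 52.08 pc
Star A: M = m − 5 log₁₀ d + 5 = 2.20 − 5·1.7167 + 5 = -1.383
Star B: d = 1050 ly / 3.26 = 322.1 pc
Star B: M = m − 5 log₁₀ d + 5 = 18.86 − 5·2.5080 + 5 = 11.320
ΔM = M_A − M_B = -1.383 − (11.320) = -12.704; smaller M is more luminous → Star A.
L ratio = 10^(0.4 |ΔM|) = 10^5.081 = 120600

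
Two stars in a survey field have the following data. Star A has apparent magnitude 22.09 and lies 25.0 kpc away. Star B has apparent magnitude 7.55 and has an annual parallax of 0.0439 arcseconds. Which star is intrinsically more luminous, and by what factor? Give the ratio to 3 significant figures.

Star A is more luminous, by a factor of 1.84.

Star A: d = 25.0 kpc = 25000 pc
Star A: M = m − 5 log₁₀ d + 5 = 22.09 − 5·4.3979 + 5 = 5.100
Star B: d = 1/p = 1/0.0439″ = 22.78 pc
Star B: M = m − 5 log₁₀ d + 5 = 7.55 − 5·1.3575 + 5 = 5.762
ΔM = M_A − M_B = 5.100 − (5.762) = -0.662; smaller M is more luminous → Star A.
L ratio = 10^(0.4 |ΔM|) = 10^0.265 = 1.840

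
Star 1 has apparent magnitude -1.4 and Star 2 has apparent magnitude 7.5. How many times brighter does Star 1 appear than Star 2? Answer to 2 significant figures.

Δm = -1.4 − (7.5) = -8.9
Flux ratio = 10^(−0.4 Δm) = 10^(−0.4 × -8.9) = 10^3.560 = 3631

3600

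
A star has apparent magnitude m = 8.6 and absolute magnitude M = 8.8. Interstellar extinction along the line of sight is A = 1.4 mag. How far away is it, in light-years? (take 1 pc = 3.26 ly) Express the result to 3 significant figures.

m − M = 5 log₁₀(d/10 pc) + A  ⇒  8.6 − (8.8) − 1.4 = 5 log₁₀(d/10)
-1.600 = 5 log₁₀(d/10)
log₁₀ d = (m − M − A)/5 + 1 = 0.6800
d = 10^0.6800 = 4.786 pc
= 15.60 ly

d ≈ 15.6 ly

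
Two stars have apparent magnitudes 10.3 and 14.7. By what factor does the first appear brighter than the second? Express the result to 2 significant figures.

58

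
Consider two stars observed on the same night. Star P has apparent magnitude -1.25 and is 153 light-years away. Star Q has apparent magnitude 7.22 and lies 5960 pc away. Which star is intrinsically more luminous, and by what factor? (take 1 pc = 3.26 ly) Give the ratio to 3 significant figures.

Star Q is more luminous, by a factor of 6.60.

Star P: d = 153 ly / 3.26 = 46.93 pc
Star P: M = m − 5 log₁₀ d + 5 = -1.25 − 5·1.6715 + 5 = -4.607
Star Q: M = m − 5 log₁₀ d + 5 = 7.22 − 5·3.7752 + 5 = -6.656
ΔM = M_P − M_Q = -4.607 − (-6.656) = 2.049; smaller M is more luminous → Star Q.
L ratio = 10^(0.4 |ΔM|) = 10^0.820 = 6.600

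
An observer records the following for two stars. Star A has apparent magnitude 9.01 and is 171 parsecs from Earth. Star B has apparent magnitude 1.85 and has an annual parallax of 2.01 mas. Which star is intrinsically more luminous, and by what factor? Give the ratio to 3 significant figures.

Star B is more luminous, by a factor of 6190.

Star A: M = m − 5 log₁₀ d + 5 = 9.01 − 5·2.2330 + 5 = 2.845
Star B: p = 2.01 mas = 2.01×10^-3″ → d = 1/p = 497.5 pc
Star B: M = m − 5 log₁₀ d + 5 = 1.85 − 5·2.6968 + 5 = -6.634
ΔM = M_A − M_B = 2.845 − (-6.634) = 9.479; smaller M is more luminous → Star B.
L ratio = 10^(0.4 |ΔM|) = 10^3.792 = 6189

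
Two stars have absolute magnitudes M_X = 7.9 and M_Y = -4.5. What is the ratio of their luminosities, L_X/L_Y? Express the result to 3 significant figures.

L_X/L_Y ≈ 1.10×10^-5

ΔM = M_X − M_Y = 12.4
L_X/L_Y = 10^(−0.4 ΔM) = 10^-4.960 = 1.096×10^-5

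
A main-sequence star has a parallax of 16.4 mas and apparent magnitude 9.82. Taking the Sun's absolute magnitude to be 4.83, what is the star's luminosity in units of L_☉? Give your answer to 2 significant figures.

L/L_☉ ≈ 0.38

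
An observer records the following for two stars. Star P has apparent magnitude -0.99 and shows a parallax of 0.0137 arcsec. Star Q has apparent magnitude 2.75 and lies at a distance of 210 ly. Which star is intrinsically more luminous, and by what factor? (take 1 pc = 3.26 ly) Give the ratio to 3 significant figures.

Star P is more luminous, by a factor of 40.2.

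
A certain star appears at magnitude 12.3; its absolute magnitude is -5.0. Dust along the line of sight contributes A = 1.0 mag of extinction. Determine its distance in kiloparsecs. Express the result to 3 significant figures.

d ≈ 18.2 kpc

m − M = 5 log₁₀(d/10 pc) + A  ⇒  12.3 − (-5.0) − 1.0 = 5 log₁₀(d/10)
16.300 = 5 log₁₀(d/10)
log₁₀ d = (m − M − A)/5 + 1 = 4.2600
d = 10^4.2600 = 18200 pc
= 18.20 kpc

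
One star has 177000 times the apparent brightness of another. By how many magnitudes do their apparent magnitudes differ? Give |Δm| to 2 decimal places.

|Δm| ≈ 13.12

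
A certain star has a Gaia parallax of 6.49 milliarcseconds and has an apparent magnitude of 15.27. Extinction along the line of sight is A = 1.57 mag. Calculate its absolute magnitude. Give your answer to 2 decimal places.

M ≈ 7.76

p = 6.49 mas = 6.49×10^-3″ → d = 1/p = 154.1 pc
5 log₁₀(d/10 pc) = 5 log₁₀(154.1) − 5 = 5.939
M = m − 5 log₁₀(d/10) − A = 15.27 − 5.939 − 1.57 = 7.761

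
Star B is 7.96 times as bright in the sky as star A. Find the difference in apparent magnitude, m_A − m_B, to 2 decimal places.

m_A − m_B ≈ 2.25

Pogson: Δm = −2.5 log₁₀(ratio) = −2.5 log₁₀(7.96) = −2.5 × 0.9009 = -2.252
Star B is brighter so has the smaller magnitude: m_A − m_B is positive.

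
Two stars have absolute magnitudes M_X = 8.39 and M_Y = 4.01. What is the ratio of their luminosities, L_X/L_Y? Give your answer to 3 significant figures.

ΔM = M_X − M_Y = 4.38
L_X/L_Y = 10^(−0.4 ΔM) = 10^-1.752 = 0.01770

L_X/L_Y ≈ 0.0177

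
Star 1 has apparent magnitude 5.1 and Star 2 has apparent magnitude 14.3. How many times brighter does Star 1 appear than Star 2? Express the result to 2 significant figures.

4800

Δm = 5.1 − (14.3) = -9.2
Flux ratio = 10^(−0.4 Δm) = 10^(−0.4 × -9.2) = 10^3.680 = 4786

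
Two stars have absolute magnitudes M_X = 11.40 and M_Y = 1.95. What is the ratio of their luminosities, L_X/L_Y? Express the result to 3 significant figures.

L_X/L_Y ≈ 1.66×10^-4

ΔM = M_X − M_Y = 9.45
L_X/L_Y = 10^(−0.4 ΔM) = 10^-3.780 = 1.660×10^-4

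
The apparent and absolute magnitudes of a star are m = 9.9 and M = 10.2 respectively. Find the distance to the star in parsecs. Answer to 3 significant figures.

d ≈ 8.71 pc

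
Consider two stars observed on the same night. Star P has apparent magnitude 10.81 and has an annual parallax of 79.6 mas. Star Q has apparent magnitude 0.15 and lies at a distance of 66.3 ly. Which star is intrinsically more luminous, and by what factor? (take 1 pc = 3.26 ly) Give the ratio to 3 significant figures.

Star Q is more luminous, by a factor of 48100.

Star P: p = 79.6 mas = 0.0796″ → d = 1/p = 12.56 pc
Star P: M = m − 5 log₁₀ d + 5 = 10.81 − 5·1.0991 + 5 = 10.315
Star Q: d = 66.3 ly / 3.26 = 20.34 pc
Star Q: M = m − 5 log₁₀ d + 5 = 0.15 − 5·1.3083 + 5 = -1.391
ΔM = M_P − M_Q = 10.315 − (-1.391) = 11.706; smaller M is more luminous → Star Q.
L ratio = 10^(0.4 |ΔM|) = 10^4.682 = 48130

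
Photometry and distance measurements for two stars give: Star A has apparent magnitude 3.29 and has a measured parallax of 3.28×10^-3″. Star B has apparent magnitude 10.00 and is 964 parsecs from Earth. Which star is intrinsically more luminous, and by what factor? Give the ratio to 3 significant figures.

Star A is more luminous, by a factor of 48.3.

Star A: d = 1/p = 1/3.28×10^-3″ = 304.9 pc
Star A: M = m − 5 log₁₀ d + 5 = 3.29 − 5·2.4841 + 5 = -4.131
Star B: M = m − 5 log₁₀ d + 5 = 10.00 − 5·2.9841 + 5 = 0.080
ΔM = M_A − M_B = -4.131 − (0.080) = -4.210; smaller M is more luminous → Star A.
L ratio = 10^(0.4 |ΔM|) = 10^1.684 = 48.32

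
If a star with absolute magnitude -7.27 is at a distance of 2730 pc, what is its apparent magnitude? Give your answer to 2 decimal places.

m ≈ 4.91

m = M + 5 log₁₀ d − 5 = -7.27 + 5·3.4362 − 5 = 4.911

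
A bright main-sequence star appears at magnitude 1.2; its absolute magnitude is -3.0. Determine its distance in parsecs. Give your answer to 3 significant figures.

μ = m − M = 4.200
m − M = 5 log₁₀ d − 5
log₁₀ d = (m − M)/5 + 1 = 1.8400
d = 10^1.8400 = 69.18 pc

d ≈ 69.2 pc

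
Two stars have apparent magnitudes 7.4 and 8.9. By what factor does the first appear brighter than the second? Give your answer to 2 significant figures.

4.0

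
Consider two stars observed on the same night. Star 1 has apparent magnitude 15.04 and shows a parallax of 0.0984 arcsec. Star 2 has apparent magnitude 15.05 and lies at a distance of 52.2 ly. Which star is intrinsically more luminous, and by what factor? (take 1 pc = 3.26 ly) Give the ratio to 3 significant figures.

Star 1: d = 1/p = 1/0.0984″ = 10.16 pc
Star 1: M = m − 5 log₁₀ d + 5 = 15.04 − 5·1.0070 + 5 = 15.005
Star 2: d = 52.2 ly / 3.26 = 16.01 pc
Star 2: M = m − 5 log₁₀ d + 5 = 15.05 − 5·1.2045 + 5 = 14.028
ΔM = M_1 − M_2 = 15.005 − (14.028) = 0.977; smaller M is more luminous → Star 2.
L ratio = 10^(0.4 |ΔM|) = 10^0.391 = 2.460

Star 2 is more luminous, by a factor of 2.46.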